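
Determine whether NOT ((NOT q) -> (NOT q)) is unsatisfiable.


Truth table over {q}:
q | φ
-----
F | F
T | F
Every row is false.

Yes, it is a contradiction.


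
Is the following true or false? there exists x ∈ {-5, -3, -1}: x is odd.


Evaluate the predicate on each element: -5:T, -3:T, -1:T.
Witness x = -5 satisfies the predicate.

T


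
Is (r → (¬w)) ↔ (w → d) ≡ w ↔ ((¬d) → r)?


Compare truth tables:
d | r | w | φ | ψ
-----------------
F | F | F | T | T
T | F | F | T | F
F | T | F | T | F
T | T | F | T | F
F | F | T | F | F
T | F | T | T | T
F | T | T | T | T
T | T | T | F | T
They differ at row 2 (d=T, r=F, w=F): φ=T but ψ=F.

No, they are not logically equivalent.


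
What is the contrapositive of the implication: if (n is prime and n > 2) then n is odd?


The contrapositive of (P → Q) is (¬Q → ¬P); it is logically equivalent to the original.
Here P = '(n is prime and n > 2)' and Q = 'n is odd'.

If not (n is odd), then not ((n is prime and n > 2)).


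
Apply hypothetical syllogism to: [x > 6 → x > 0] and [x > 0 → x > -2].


Hypothetical syllogism: from (P → Q) and (Q → R), infer (P → R).
Chain the two implications through the shared middle term 'x > 0'.

x > 6 → x > -2


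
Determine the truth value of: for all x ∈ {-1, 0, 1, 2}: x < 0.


Evaluate the predicate on each element: -1:T, 0:F, 1:F, 2:F.
Counterexample x = 0 fails the predicate.

F


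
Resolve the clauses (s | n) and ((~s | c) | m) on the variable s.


The clauses contain complementary literals s and ~s.
Resolution eliminates this pair and disjoins the remaining literals (merging duplicates).

((n | c) | m)


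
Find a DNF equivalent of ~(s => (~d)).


Step 1: Rewrite implication then negate: ¬(¬s ∨ (¬d)) = s ∧ ¬(¬d).
Step 2: Eliminate any double negations (¬¬X = X).

s & d


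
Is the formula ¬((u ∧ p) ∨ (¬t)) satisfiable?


Search for a satisfying assignment over {p, t, u}.
Try p=F, t=T, u=F: the formula evaluates to T.
A satisfying assignment exists.

Satisfiable.


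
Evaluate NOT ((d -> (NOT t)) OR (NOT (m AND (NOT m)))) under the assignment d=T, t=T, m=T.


Substitute d=T, t=T, m=T:
NOT t = F
d -> (NOT t) = T -> F = F
NOT m = F
m AND (NOT m) = T AND F = F
NOT (m AND (NOT m)) = T
(d -> (NOT t)) OR (NOT (m AND (NOT m))) = F OR T = T
NOT ((d -> (NOT t)) OR (NOT (m AND (NOT m)))) = F

F


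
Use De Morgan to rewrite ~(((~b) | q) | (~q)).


De Morgan: the negation of a disjunction is the conjunction of the negations.
Distribute ~ across |, flipping it to &, and negate each literal.

(b & (~q)) & q


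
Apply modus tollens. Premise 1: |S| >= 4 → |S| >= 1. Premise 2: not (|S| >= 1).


Modus tollens: from (P → Q) and ¬Q, infer ¬P.
Q = '|S| >= 1' is denied; since P → Q, P must also fail.

Not (|S| >= 4).


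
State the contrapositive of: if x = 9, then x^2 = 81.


The contrapositive of (P → Q) is (¬Q → ¬P); it is logically equivalent to the original.
Here P = 'x = 9' and Q = 'x^2 = 81'.

If not (x^2 = 81), then not (x = 9).


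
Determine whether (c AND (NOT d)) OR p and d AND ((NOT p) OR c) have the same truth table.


Compare truth tables:
c | d | p | φ | ψ
-----------------
F | F | F | F | F
T | F | F | T | F
F | T | F | F | T
T | T | F | F | T
F | F | T | T | F
T | F | T | T | F
F | T | T | T | F
T | T | T | T | T
They differ at row 2 (c=T, d=F, p=F): φ=T but ψ=F.

No, they are not logically equivalent.


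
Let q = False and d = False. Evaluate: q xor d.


Exclusive or is true when exactly one operand is true.
Substitute: q=False, d=False.
False xor False evaluates to False.

False


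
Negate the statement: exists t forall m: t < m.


Negation flips each quantifier (∀↔∃) and negates the inner predicate.
¬(exists t forall m: φ) = forall t exists m: ¬φ.

forall t exists m: ~(t < m)


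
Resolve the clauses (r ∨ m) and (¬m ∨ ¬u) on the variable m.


The clauses contain complementary literals m and ¬m.
Resolution eliminates this pair and disjoins the remaining literals (merging duplicates).

(r ∨ ¬u)


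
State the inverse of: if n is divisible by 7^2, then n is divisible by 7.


The inverse of (P → Q) is (¬P → ¬Q). It is equivalent to the converse, not to the original.
Here P = 'n is divisible by 7^2' and Q = 'n is divisible by 7'.

If not (n is divisible by 7^2), then not (n is divisible by 7).


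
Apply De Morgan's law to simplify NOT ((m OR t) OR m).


De Morgan: the negation of a disjunction is the conjunction of the negations.
Distribute NOT across OR, flipping it to AND, and negate each literal.

((NOT m) AND (NOT t)) AND (NOT m)


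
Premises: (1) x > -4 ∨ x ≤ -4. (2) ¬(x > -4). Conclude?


Disjunctive syllogism: from (P ∨ Q) and ¬P, infer Q.
One disjunct, 'x > -4', is ruled out; the other must hold.

x ≤ -4


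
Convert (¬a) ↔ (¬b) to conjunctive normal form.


Step 1: Rewrite (¬a) ↔ (¬b) as ((¬a) → (¬b)) ∧ ((¬b) → (¬a)).
Step 2: Rewrite each implication as a disjunction.
Step 3: Eliminate any double negations (¬¬X = X).

(a ∨ (¬b)) ∧ (b ∨ (¬a))


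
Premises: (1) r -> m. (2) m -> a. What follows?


Hypothetical syllogism: from (P → Q) and (Q → R), infer (P → R).
Chain the two implications through the shared middle term 'm'.

r -> a


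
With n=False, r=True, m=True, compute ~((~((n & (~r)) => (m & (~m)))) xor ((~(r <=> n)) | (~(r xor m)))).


Substitute n=False, r=True, m=True:
… (earlier sub-steps elided)
m & (~m) = True & False = False
(n & (~r)) => (m & (~m)) = False => False = True
~((n & (~r)) => (m & (~m))) = False
r <=> n = True <=> False = False
~(r <=> n) = True
r xor m = True xor True = False
~(r xor m) = True
(~(r <=> n)) | (~(r xor m)) = True | True = True
(~((n & (~r)) => (m & (~m)))) xor ((~(r <=> n)) | (~(r xor m))) = False xor True = True
~((~((n & (~r)) => (m & (~m)))) xor ((~(r <=> n)) | (~(r xor m)))) = False

False


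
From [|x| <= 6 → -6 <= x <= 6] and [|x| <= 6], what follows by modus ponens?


Modus ponens: from (P → Q) and P, infer Q.
P = '|x| <= 6' is asserted, and P → Q holds, so Q follows.

-6 <= x <= 6.


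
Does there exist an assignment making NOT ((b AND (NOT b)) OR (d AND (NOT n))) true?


Search for a satisfying assignment over {b, d, n}.
Try b=F, d=F, n=F: the formula evaluates to T.
A satisfying assignment exists.

Satisfiable.


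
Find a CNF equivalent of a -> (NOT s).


Step 1: Rewrite a → (¬s) as ¬a ∨ (¬s).

(NOT a) OR (NOT s)


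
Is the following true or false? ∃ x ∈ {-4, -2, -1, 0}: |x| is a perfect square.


Evaluate the predicate on each element: -4:T, -2:F, -1:T, 0:T.
Witness x = -4 satisfies the predicate.

T


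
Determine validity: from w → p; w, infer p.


This matches the form of modus ponens: the conclusion follows in every model of the premises.

Valid.


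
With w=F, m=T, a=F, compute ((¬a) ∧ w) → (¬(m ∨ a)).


Substitute w=F, m=T, a=F:
¬a = T
(¬a) ∧ w = T ∧ F = F
m ∨ a = T ∨ F = T
¬(m ∨ a) = F
((¬a) ∧ w) → (¬(m ∨ a)) = F → F = T

T


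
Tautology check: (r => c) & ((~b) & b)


Build the truth table over {b, c, r}:
b | c | r | φ
-------------
False | False | False | False
True | False | False | False
False | True | False | False
True | True | False | False
False | False | True | False
True | False | True | False
False | True | True | False
True | True | True | False
Counterexample at row 1: with b=False, c=False, r=False, the formula is False.

No, it is not a tautology.


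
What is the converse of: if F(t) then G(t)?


The converse of (P → Q) is (Q → P). It is not in general equivalent to the original.
Here P = 'F(t)' and Q = 'G(t)'.

If G(t), then F(t).


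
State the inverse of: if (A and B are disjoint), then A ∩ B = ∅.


The inverse of (P → Q) is (¬P → ¬Q). It is equivalent to the converse, not to the original.
Here P = '(A and B are disjoint)' and Q = 'A ∩ B = ∅'.

If not ((A and B are disjoint)), then not (A ∩ B = ∅).


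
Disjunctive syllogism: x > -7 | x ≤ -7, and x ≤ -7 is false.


Disjunctive syllogism: from (P ∨ Q) and ¬P, infer Q.
One disjunct, 'x ≤ -7', is ruled out; the other must hold.

x > -7


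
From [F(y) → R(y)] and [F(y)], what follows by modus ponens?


Modus ponens: from (P → Q) and P, infer Q.
P = 'F(y)' is asserted, and P → Q holds, so Q follows.

R(y).


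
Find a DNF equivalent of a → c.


Step 1: Rewrite a → c as ¬a ∨ c.

(¬a) ∨ c


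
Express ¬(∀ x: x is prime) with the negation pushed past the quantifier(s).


¬(∀ x: φ) = ∃ x: ¬φ, and ¬(∃ x: φ) = ∀ x: ¬φ.
Apply to the universal statement.

∃ x: ¬(x is prime)


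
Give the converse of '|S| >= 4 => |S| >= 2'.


The converse of (P → Q) is (Q → P). It is not in general equivalent to the original.
Here P = '|S| >= 4' and Q = '|S| >= 2'.

If |S| >= 2, then |S| >= 4.


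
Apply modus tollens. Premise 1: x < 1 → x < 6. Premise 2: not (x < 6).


Modus tollens: from (P → Q) and ¬Q, infer ¬P.
Q = 'x < 6' is denied; since P → Q, P must also fail.

Not (x < 1).


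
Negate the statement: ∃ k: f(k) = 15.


¬(∀ x: φ) = ∃ x: ¬φ, and ¬(∃ x: φ) = ∀ x: ¬φ.
Apply to the existential statement.

∀ k: ¬(f(k) = 15)


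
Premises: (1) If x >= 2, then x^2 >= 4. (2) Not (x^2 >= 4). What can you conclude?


Modus tollens: from (P → Q) and ¬Q, infer ¬P.
Q = 'x^2 >= 4' is denied; since P → Q, P must also fail.

Not (x >= 2).


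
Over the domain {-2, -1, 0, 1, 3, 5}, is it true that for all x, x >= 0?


Evaluate the predicate on each element: -2:F, -1:F, 0:T, 1:T, 3:T, 5:T.
Counterexample x = -2 fails the predicate.

F


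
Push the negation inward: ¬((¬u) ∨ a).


De Morgan: the negation of a disjunction is the conjunction of the negations.
Distribute ¬ across ∨, flipping it to ∧, and negate each literal.

u ∧ (¬a)


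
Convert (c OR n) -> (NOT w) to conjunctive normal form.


Step 1: Rewrite as ¬(c ∨ n) ∨ (¬w) = (¬c ∧ ¬n) ∨ (¬w).
Step 2: Distribute ∨ over ∧.

((NOT c) OR (NOT w)) AND ((NOT n) OR (NOT w))


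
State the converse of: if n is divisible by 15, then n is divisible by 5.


The converse of (P → Q) is (Q → P). It is not in general equivalent to the original.
Here P = 'n is divisible by 15' and Q = 'n is divisible by 5'.

If n is divisible by 5, then n is divisible by 15.


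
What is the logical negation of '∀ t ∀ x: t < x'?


Negation flips each quantifier (∀↔∃) and negates the inner predicate.
¬(∀ t ∀ x: φ) = ∃ t ∃ x: ¬φ.

∃ t ∃ x: ¬(t < x)


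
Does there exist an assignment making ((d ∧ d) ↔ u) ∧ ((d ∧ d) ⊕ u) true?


Check all 4 assignments over {d, u}:
d | u | φ
---------
F | F | F
T | F | F
F | T | F
T | T | F
No assignment makes the formula true.

Unsatisfiable.


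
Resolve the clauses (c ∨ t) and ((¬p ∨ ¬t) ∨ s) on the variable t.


The clauses contain complementary literals t and ¬t.
Resolution eliminates this pair and disjoins the remaining literals (merging duplicates).

((c ∨ s) ∨ ¬p)


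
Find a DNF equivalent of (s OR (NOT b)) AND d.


Step 1: Distribute ∧ over ∨: (s ∨ (¬b)) ∧ d = (s ∧ d) ∨ ((¬b) ∧ d).

(s AND d) OR ((NOT b) AND d)


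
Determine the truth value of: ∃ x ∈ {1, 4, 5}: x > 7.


Evaluate the predicate on each element: 1:F, 4:F, 5:F.
No element satisfies the predicate.

F


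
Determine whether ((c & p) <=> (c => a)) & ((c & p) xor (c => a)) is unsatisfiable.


Truth table over {a, c, p}:
a | c | p | φ
-------------
False | False | False | False
True | False | False | False
False | True | False | False
True | True | False | False
False | False | True | False
True | False | True | False
False | True | True | False
True | True | True | False
Every row is false.

Yes, it is a contradiction.


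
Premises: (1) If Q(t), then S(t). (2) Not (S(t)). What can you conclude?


Modus tollens: from (P → Q) and ¬Q, infer ¬P.
Q = 'S(t)' is denied; since P → Q, P must also fail.

Not (Q(t)).


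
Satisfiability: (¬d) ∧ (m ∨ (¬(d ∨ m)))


Search for a satisfying assignment over {d, m}.
Try d=F, m=F: the formula evaluates to T.
A satisfying assignment exists.

Satisfiable.


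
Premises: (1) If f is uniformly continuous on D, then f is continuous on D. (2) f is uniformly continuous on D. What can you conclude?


Modus ponens: from (P → Q) and P, infer Q.
P = 'f is uniformly continuous on D' is asserted, and P → Q holds, so Q follows.

f is continuous on D.


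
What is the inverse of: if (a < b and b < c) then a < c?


The inverse of (P → Q) is (¬P → ¬Q). It is equivalent to the converse, not to the original.
Here P = '(a < b and b < c)' and Q = 'a < c'.

If not ((a < b and b < c)), then not (a < c).


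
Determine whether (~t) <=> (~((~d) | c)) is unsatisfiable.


Truth table over {c, d, t}:
c | d | t | φ
-------------
False | False | False | False
True | False | False | False
False | True | False | True
True | True | False | False
False | False | True | True
True | False | True | True
False | True | True | False
True | True | True | True
Satisfying assignment at row 3: c=False, d=True, t=False gives True.

No, it is not a contradiction.


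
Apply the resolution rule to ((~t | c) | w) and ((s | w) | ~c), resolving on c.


The clauses contain complementary literals c and ~c.
Resolution eliminates this pair and disjoins the remaining literals (merging duplicates).

((w | ~t) | s)


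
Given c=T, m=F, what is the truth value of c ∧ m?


Conjunction is true only when both operands are true.
Substitute: c=T, m=F.
T ∧ F evaluates to F.

F


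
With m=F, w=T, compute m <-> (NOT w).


Substitute m=F, w=T:
NOT w = F
m <-> (NOT w) = F <-> F = T

T


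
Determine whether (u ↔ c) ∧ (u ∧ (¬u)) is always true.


Build the truth table over {c, u}:
c | u | φ
---------
F | F | F
T | F | F
F | T | F
T | T | F
Counterexample at row 1: with c=F, u=F, the formula is F.

No, it is not a tautology.


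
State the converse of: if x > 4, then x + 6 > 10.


The converse of (P → Q) is (Q → P). It is not in general equivalent to the original.
Here P = 'x > 4' and Q = 'x + 6 > 10'.

If x + 6 > 10, then x > 4.


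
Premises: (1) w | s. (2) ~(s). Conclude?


Disjunctive syllogism: from (P ∨ Q) and ¬P, infer Q.
One disjunct, 's', is ruled out; the other must hold.

w


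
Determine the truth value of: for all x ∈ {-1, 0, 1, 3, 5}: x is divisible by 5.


Evaluate the predicate on each element: -1:F, 0:T, 1:F, 3:F, 5:T.
Counterexample x = -1 fails the predicate.

F


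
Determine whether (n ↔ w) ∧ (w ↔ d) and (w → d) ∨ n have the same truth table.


Compare truth tables:
d | n | w | φ | ψ
-----------------
F | F | F | T | T
T | F | F | F | T
F | T | F | F | T
T | T | F | F | T
F | F | T | F | F
T | F | T | F | T
F | T | T | F | T
T | T | T | T | T
They differ at row 2 (d=T, n=F, w=F): φ=F but ψ=T.

No, they are not logically equivalent.


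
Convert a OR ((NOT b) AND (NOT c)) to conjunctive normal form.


Step 1: Distribute ∨ over ∧: a ∨ ((¬b) ∧ (¬c)) = (a ∨ (¬b)) ∧ (a ∨ (¬c)).

(a OR (NOT b)) AND (a OR (NOT c))


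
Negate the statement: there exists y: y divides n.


¬(for all x: φ) = there exists x: ¬φ, and ¬(there exists x: φ) = for all x: ¬φ.
Apply to the existential statement.

for all y: NOT(y divides n)


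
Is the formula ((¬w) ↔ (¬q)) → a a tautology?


Build the truth table over {a, q, w}:
a | q | w | φ
-------------
F | F | F | F
T | F | F | T
F | T | F | T
T | T | F | T
F | F | T | T
T | F | T | T
F | T | T | F
T | T | T | T
Counterexample at row 1: with a=F, q=F, w=F, the formula is F.

No, it is not a tautology.


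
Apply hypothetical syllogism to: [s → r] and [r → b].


Hypothetical syllogism: from (P → Q) and (Q → R), infer (P → R).
Chain the two implications through the shared middle term 'r'.

s → b


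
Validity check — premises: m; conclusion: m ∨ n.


This matches the form of disjunction introduction: the conclusion follows in every model of the premises.

Valid.


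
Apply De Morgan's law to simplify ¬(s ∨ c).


De Morgan: the negation of a disjunction is the conjunction of the negations.
Distribute ¬ across ∨, flipping it to ∧, and negate each literal.

(¬s) ∧ (¬c)


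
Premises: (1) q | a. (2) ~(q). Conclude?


Disjunctive syllogism: from (P ∨ Q) and ¬P, infer Q.
One disjunct, 'q', is ruled out; the other must hold.

a


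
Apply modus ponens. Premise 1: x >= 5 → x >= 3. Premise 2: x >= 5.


Modus ponens: from (P → Q) and P, infer Q.
P = 'x >= 5' is asserted, and P → Q holds, so Q follows.

x >= 3.


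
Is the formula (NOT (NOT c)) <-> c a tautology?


Build the truth table over {c}:
c | φ
-----
F | T
T | T
Every row evaluates to true.

Yes, it is a tautology.


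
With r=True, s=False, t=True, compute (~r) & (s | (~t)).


Substitute r=True, s=False, t=True:
~r = False
~t = False
s | (~t) = False | False = False
(~r) & (s | (~t)) = False & False = False

False


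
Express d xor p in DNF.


Step 1: d ⊕ p is true exactly when they disagree: (d ∧ ¬p) ∨ (¬d ∧ p).

(d & (~p)) | ((~d) & p)


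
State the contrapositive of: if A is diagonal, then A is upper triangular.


The contrapositive of (P → Q) is (¬Q → ¬P); it is logically equivalent to the original.
Here P = 'A is diagonal' and Q = 'A is upper triangular'.

If not (A is upper triangular), then not (A is diagonal).


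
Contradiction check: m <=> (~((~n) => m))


Truth table over {m, n}:
m | n | φ
---------
False | False | False
True | False | False
False | True | True
True | True | False
Satisfying assignment at row 3: m=False, n=True gives True.

No, it is not a contradiction.


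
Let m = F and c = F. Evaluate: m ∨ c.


Disjunction is false only when both operands are false.
Substitute: m=F, c=F.
F ∨ F evaluates to F.

F


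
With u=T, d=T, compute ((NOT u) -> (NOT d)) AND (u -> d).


Substitute u=T, d=T:
NOT u = F
NOT d = F
(NOT u) -> (NOT d) = F -> F = T
u -> d = T -> T = T
((NOT u) -> (NOT d)) AND (u -> d) = T AND T = T

T


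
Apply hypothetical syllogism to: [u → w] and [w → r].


Hypothetical syllogism: from (P → Q) and (Q → R), infer (P → R).
Chain the two implications through the shared middle term 'w'.

u → r


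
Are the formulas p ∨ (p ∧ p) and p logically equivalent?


Compare truth tables:
p | φ | ψ
---------
F | F | F
T | T | T
The columns φ and ψ agree on every row.

Yes, they are logically equivalent.


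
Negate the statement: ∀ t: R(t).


¬(∀ x: φ) = ∃ x: ¬φ, and ¬(∃ x: φ) = ∀ x: ¬φ.
Apply to the universal statement.

∃ t: ¬(R(t))


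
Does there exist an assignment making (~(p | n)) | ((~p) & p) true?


Search for a satisfying assignment over {n, p}.
Try n=False, p=False: the formula evaluates to True.
A satisfying assignment exists.

Satisfiable.


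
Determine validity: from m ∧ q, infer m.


This matches the form of conjunction elimination: the conclusion follows in every model of the premises.

Valid.


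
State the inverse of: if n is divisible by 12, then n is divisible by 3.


The inverse of (P → Q) is (¬P → ¬Q). It is equivalent to the converse, not to the original.
Here P = 'n is divisible by 12' and Q = 'n is divisible by 3'.

If not (n is divisible by 12), then not (n is divisible by 3).


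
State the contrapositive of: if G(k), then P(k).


The contrapositive of (P → Q) is (¬Q → ¬P); it is logically equivalent to the original.
Here P = 'G(k)' and Q = 'P(k)'.

If not (P(k)), then not (G(k)).


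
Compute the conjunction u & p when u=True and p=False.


Conjunction is true only when both operands are true.
Substitute: u=True, p=False.
True & False evaluates to False.

False


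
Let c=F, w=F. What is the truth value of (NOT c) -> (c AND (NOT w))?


Substitute c=F, w=F:
NOT c = T
NOT w = T
c AND (NOT w) = F AND T = F
(NOT c) -> (c AND (NOT w)) = T -> F = F

F


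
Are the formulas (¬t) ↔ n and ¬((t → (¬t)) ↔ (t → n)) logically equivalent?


Compare truth tables:
n | t | φ | ψ
-------------
F | F | F | F
T | F | T | F
F | T | T | F
T | T | F | T
They differ at row 2 (n=T, t=F): φ=T but ψ=F.

No, they are not logically equivalent.


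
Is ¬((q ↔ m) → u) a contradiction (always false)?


Truth table over {m, q, u}:
m | q | u | φ
-------------
F | F | F | T
T | F | F | F
F | T | F | F
T | T | F | T
F | F | T | F
T | F | T | F
F | T | T | F
T | T | T | F
Satisfying assignment at row 1: m=F, q=F, u=F gives T.

No, it is not a contradiction.


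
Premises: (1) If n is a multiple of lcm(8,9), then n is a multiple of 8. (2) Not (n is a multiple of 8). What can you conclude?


Modus tollens: from (P → Q) and ¬Q, infer ¬P.
Q = 'n is a multiple of 8' is denied; since P → Q, P must also fail.

Not (n is a multiple of lcm(8,9)).


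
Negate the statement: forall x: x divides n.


¬(forall x: φ) = exists x: ¬φ, and ¬(exists x: φ) = forall x: ¬φ.
Apply to the universal statement.

exists x: ~(x divides n)


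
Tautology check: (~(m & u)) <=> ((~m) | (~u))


Build the truth table over {m, u}:
m | u | φ
---------
False | False | True
True | False | True
False | True | True
True | True | True
Every row evaluates to true.

Yes, it is a tautology.


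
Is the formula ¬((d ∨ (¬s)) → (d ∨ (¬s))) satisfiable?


Check all 4 assignments over {d, s}:
d | s | φ
---------
F | F | F
T | F | F
F | T | F
T | T | F
No assignment makes the formula true.

Unsatisfiable.


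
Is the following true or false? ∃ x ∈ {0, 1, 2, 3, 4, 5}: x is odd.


Evaluate the predicate on each element: 0:F, 1:T, 2:F, 3:T, 4:F, 5:T.
Witness x = 1 satisfies the predicate.

T


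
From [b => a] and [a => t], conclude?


Hypothetical syllogism: from (P → Q) and (Q → R), infer (P → R).
Chain the two implications through the shared middle term 'a'.

b => t


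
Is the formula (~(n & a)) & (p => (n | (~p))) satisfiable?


Search for a satisfying assignment over {a, n, p}.
Try a=False, n=False, p=False: the formula evaluates to True.
A satisfying assignment exists.

Satisfiable.


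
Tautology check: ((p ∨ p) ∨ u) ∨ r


Build the truth table over {p, r, u}:
p | r | u | φ
-------------
F | F | F | F
T | F | F | T
F | T | F | T
T | T | F | T
F | F | T | T
T | F | T | T
F | T | T | T
T | T | T | T
Counterexample at row 1: with p=F, r=F, u=F, the formula is F.

No, it is not a tautology.


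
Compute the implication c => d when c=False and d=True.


Implication is false only when antecedent is true and consequent is false.
Substitute: c=False, d=True.
False => True evaluates to True.

True


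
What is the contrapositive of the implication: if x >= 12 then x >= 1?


The contrapositive of (P → Q) is (¬Q → ¬P); it is logically equivalent to the original.
Here P = 'x >= 12' and Q = 'x >= 1'.

If not (x >= 1), then not (x >= 12).


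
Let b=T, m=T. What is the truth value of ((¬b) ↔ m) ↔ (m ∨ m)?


Substitute b=T, m=T:
¬b = F
(¬b) ↔ m = F ↔ T = F
m ∨ m = T ∨ T = T
((¬b) ↔ m) ↔ (m ∨ m) = F ↔ T = F

F


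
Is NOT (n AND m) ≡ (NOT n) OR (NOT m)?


Compare truth tables:
m | n | φ | ψ
-------------
F | F | T | T
T | F | T | T
F | T | T | T
T | T | F | F
The columns φ and ψ agree on every row.

Yes, they are logically equivalent.


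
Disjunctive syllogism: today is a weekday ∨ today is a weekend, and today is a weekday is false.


Disjunctive syllogism: from (P ∨ Q) and ¬P, infer Q.
One disjunct, 'today is a weekday', is ruled out; the other must hold.

today is a weekend


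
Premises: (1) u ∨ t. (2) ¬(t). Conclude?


Disjunctive syllogism: from (P ∨ Q) and ¬P, infer Q.
One disjunct, 't', is ruled out; the other must hold.

u


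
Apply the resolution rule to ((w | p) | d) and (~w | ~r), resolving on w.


The clauses contain complementary literals w and ~w.
Resolution eliminates this pair and disjoins the remaining literals (merging duplicates).

((d | p) | ~r)


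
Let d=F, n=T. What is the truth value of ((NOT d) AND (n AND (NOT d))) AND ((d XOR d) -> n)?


Substitute d=F, n=T:
NOT d = T
NOT d = T
n AND (NOT d) = T AND T = T
(NOT d) AND (n AND (NOT d)) = T AND T = T
d XOR d = F XOR F = F
(d XOR d) -> n = F -> T = T
((NOT d) AND (n AND (NOT d))) AND ((d XOR d) -> n) = T AND T = T

T


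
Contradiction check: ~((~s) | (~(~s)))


Truth table over {s}:
s | φ
-----
False | False
True | False
Every row is false.

Yes, it is a contradiction.


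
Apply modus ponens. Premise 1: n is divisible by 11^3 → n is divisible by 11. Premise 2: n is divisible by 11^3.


Modus ponens: from (P → Q) and P, infer Q.
P = 'n is divisible by 11^3' is asserted, and P → Q holds, so Q follows.

n is divisible by 11.


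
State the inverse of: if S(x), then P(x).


The inverse of (P → Q) is (¬P → ¬Q). It is equivalent to the converse, not to the original.
Here P = 'S(x)' and Q = 'P(x)'.

If not (S(x)), then not (P(x)).


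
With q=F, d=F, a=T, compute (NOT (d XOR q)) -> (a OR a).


Substitute q=F, d=F, a=T:
d XOR q = F XOR F = F
NOT (d XOR q) = T
a OR a = T OR T = T
(NOT (d XOR q)) -> (a OR a) = T -> T = T

T


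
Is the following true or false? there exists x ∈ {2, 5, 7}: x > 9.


Evaluate the predicate on each element: 2:F, 5:F, 7:F.
No element satisfies the predicate.

F


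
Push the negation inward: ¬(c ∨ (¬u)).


De Morgan: the negation of a disjunction is the conjunction of the negations.
Distribute ¬ across ∨, flipping it to ∧, and negate each literal.

(¬c) ∧ u


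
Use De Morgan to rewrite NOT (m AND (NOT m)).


De Morgan: the negation of a conjunction is the disjunction of the negations.
Distribute NOT across AND, flipping it to OR, and negate each literal.

(NOT m) OR m


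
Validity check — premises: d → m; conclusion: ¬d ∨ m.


This matches the form of material implication: the conclusion follows in every model of the premises.

Valid.


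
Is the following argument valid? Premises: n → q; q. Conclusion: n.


This is affirming the consequent (fallacy). There exist truth assignments where the premises are all true but the conclusion is false.

Invalid.


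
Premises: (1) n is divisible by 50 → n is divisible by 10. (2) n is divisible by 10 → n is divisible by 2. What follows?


Hypothetical syllogism: from (P → Q) and (Q → R), infer (P → R).
Chain the two implications through the shared middle term 'n is divisible by 10'.

n is divisible by 50 → n is divisible by 2


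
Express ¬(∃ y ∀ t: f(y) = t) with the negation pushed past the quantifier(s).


Negation flips each quantifier (∀↔∃) and negates the inner predicate.
¬(∃ y ∀ t: φ) = ∀ y ∃ t: ¬φ.

∀ y ∃ t: ¬(f(y) = t)


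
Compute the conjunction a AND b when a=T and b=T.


Conjunction is true only when both operands are true.
Substitute: a=T, b=T.
T AND T evaluates to T.

T


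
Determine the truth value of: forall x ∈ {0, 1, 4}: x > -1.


Evaluate the predicate on each element: 0:True, 1:True, 4:True.
Every element satisfies the predicate.

True


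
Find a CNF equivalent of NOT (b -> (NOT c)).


Step 1: Rewrite b → (¬c) as ¬b ∨ (¬c).
Step 2: Negate: ¬(¬b ∨ (¬c)) = b ∧ ¬(¬c) (De Morgan + double negation).
Step 3: Eliminate any double negations (¬¬X = X).

b AND c


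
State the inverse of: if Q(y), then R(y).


The inverse of (P → Q) is (¬P → ¬Q). It is equivalent to the converse, not to the original.
Here P = 'Q(y)' and Q = 'R(y)'.

If not (Q(y)), then not (R(y)).


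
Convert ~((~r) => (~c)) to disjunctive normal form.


Step 1: Rewrite implication then negate: ¬(¬(¬r) ∨ (¬c)) = (¬r) ∧ ¬(¬c).
Step 2: Eliminate any double negations (¬¬X = X).

(~r) & c


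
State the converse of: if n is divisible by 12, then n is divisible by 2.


The converse of (P → Q) is (Q → P). It is not in general equivalent to the original.
Here P = 'n is divisible by 12' and Q = 'n is divisible by 2'.

If n is divisible by 2, then n is divisible by 12.


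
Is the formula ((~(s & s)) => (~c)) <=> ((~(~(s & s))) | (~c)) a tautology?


Build the truth table over {c, s}:
c | s | φ
---------
False | False | True
True | False | True
False | True | True
True | True | True
Every row evaluates to true.

Yes, it is a tautology.


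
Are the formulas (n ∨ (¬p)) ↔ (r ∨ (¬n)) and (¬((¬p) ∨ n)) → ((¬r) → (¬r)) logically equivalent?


Compare truth tables:
n | p | r | φ | ψ
-----------------
F | F | F | T | T
T | F | F | F | T
F | T | F | F | T
T | T | F | F | T
F | F | T | T | T
T | F | T | T | T
F | T | T | F | T
T | T | T | T | T
They differ at row 2 (n=T, p=F, r=F): φ=F but ψ=T.

No, they are not logically equivalent.


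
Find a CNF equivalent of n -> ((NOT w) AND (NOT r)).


Step 1: Rewrite n → ((¬w) ∧ (¬r)) as ¬n ∨ ((¬w) ∧ (¬r)).
Step 2: Distribute ∨ over ∧.

((NOT n) OR (NOT w)) AND ((NOT n) OR (NOT r))


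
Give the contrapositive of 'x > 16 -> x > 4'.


The contrapositive of (P → Q) is (¬Q → ¬P); it is logically equivalent to the original.
Here P = 'x > 16' and Q = 'x > 4'.

If not (x > 4), then not (x > 16).


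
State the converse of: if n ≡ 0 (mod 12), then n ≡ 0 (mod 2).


The converse of (P → Q) is (Q → P). It is not in general equivalent to the original.
Here P = 'n ≡ 0 (mod 12)' and Q = 'n ≡ 0 (mod 2)'.

If n ≡ 0 (mod 2), then n ≡ 0 (mod 12).


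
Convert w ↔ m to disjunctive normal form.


Step 1: w ↔ m is true exactly when both agree: (w ∧ m) ∨ (¬w ∧ ¬m).

(w ∧ m) ∨ ((¬w) ∧ (¬m))


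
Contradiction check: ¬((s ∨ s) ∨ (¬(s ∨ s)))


Truth table over {s}:
s | φ
-----
F | F
T | F
Every row is false.

Yes, it is a contradiction.


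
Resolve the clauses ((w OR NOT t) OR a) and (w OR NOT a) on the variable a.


The clauses contain complementary literals a and NOTa.
Resolution eliminates this pair and disjoins the remaining literals (merging duplicates).

(w OR NOT t)


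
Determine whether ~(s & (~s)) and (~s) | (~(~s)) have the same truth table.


Compare truth tables:
s | φ | ψ
---------
False | True | True
True | True | True
The columns φ and ψ agree on every row.

Yes, they are logically equivalent.


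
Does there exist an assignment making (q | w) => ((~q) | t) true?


Search for a satisfying assignment over {q, t, w}.
Try q=False, t=False, w=False: the formula evaluates to True.
A satisfying assignment exists.

Satisfiable.


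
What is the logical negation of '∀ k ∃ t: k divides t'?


Negation flips each quantifier (∀↔∃) and negates the inner predicate.
¬(∀ k ∃ t: φ) = ∃ k ∀ t: ¬φ.

∃ k ∀ t: ¬(k divides t)


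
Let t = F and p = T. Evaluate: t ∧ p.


Conjunction is true only when both operands are true.
Substitute: t=F, p=T.
F ∧ T evaluates to F.

F


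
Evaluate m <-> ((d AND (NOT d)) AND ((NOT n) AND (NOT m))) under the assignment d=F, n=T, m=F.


Substitute d=F, n=T, m=F:
NOT d = T
d AND (NOT d) = F AND T = F
NOT n = F
NOT m = T
(NOT n) AND (NOT m) = F AND T = F
(d AND (NOT d)) AND ((NOT n) AND (NOT m)) = F AND F = F
m <-> ((d AND (NOT d)) AND ((NOT n) AND (NOT m))) = F <-> F = T

T


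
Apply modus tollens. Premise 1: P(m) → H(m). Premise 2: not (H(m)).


Modus tollens: from (P → Q) and ¬Q, infer ¬P.
Q = 'H(m)' is denied; since P → Q, P must also fail.

Not (P(m)).


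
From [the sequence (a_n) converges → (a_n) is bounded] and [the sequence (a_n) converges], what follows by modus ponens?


Modus ponens: from (P → Q) and P, infer Q.
P = 'the sequence (a_n) converges' is asserted, and P → Q holds, so Q follows.

(a_n) is bounded.


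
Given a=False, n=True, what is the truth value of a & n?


Conjunction is true only when both operands are true.
Substitute: a=False, n=True.
False & True evaluates to False.

False


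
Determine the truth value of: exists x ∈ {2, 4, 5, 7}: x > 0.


Evaluate the predicate on each element: 2:True, 4:True, 5:True, 7:True.
Witness x = 2 satisfies the predicate.

True


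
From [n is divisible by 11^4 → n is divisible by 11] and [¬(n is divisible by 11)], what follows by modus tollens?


Modus tollens: from (P → Q) and ¬Q, infer ¬P.
Q = 'n is divisible by 11' is denied; since P → Q, P must also fail.

Not (n is divisible by 11^4).


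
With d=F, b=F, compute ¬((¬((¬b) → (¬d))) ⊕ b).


Substitute d=F, b=F:
¬b = T
¬d = T
(¬b) → (¬d) = T → T = T
¬((¬b) → (¬d)) = F
(¬((¬b) → (¬d))) ⊕ b = F ⊕ F = F
¬((¬((¬b) → (¬d))) ⊕ b) = T

T


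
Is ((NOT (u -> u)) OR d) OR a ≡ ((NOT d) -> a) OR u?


Compare truth tables:
a | d | u | φ | ψ
-----------------
F | F | F | F | F
T | F | F | T | T
F | T | F | T | T
T | T | F | T | T
F | F | T | F | T
T | F | T | T | T
F | T | T | T | T
T | T | T | T | T
They differ at row 5 (a=F, d=F, u=T): φ=F but ψ=T.

No, they are not logically equivalent.


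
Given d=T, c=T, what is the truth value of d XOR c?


Exclusive or is true when exactly one operand is true.
Substitute: d=T, c=T.
T XOR T evaluates to F.

F


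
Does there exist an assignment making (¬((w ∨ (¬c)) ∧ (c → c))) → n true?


Search for a satisfying assignment over {c, n, w}.
Try c=F, n=F, w=F: the formula evaluates to T.
A satisfying assignment exists.

Satisfiable.


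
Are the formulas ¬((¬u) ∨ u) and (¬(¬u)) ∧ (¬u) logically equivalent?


Compare truth tables:
u | φ | ψ
---------
F | F | F
T | F | F
The columns φ and ψ agree on every row.

Yes, they are logically equivalent.


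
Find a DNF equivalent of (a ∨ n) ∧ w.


Step 1: Distribute ∧ over ∨: (a ∨ n) ∧ w = (a ∧ w) ∨ (n ∧ w).

(a ∧ w) ∨ (n ∧ w)


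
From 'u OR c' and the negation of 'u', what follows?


Disjunctive syllogism: from (P ∨ Q) and ¬P, infer Q.
One disjunct, 'u', is ruled out; the other must hold.

c


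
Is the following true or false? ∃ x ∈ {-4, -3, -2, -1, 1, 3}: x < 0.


Evaluate the predicate on each element: -4:T, -3:T, -2:T, -1:T, 1:F, 3:F.
Witness x = -4 satisfies the predicate.

T


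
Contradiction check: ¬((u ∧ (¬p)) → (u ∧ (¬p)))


Truth table over {p, u}:
p | u | φ
---------
F | F | F
T | F | F
F | T | F
T | T | F
Every row is false.

Yes, it is a contradiction.


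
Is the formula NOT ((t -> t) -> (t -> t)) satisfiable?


Check all 2 assignments over {t}:
t | φ
-----
F | F
T | F
No assignment makes the formula true.

Unsatisfiable.


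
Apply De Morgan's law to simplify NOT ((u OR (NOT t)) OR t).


De Morgan: the negation of a disjunction is the conjunction of the negations.
Distribute NOT across OR, flipping it to AND, and negate each literal.

((NOT u) AND t) AND (NOT t)


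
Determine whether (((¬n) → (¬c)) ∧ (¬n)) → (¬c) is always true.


Build the truth table over {c, n}:
c | n | φ
---------
F | F | T
T | F | T
F | T | T
T | T | T
Every row evaluates to true.

Yes, it is a tautology.


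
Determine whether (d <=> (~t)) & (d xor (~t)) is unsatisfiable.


Truth table over {d, t}:
d | t | φ
---------
False | False | False
True | False | False
False | True | False
True | True | False
Every row is false.

Yes, it is a contradiction.


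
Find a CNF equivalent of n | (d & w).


Step 1: Distribute ∨ over ∧: n ∨ (d ∧ w) = (n ∨ d) ∧ (n ∨ w).

(n | d) & (n | w)


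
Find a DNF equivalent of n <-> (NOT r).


Step 1: n ↔ (¬r) is true exactly when both agree: (n ∧ (¬r)) ∨ (¬n ∧ ¬(¬r)).
Step 2: Eliminate any double negations (¬¬X = X).

(n AND (NOT r)) OR ((NOT n) AND r)


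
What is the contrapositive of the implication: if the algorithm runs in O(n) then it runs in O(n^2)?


The contrapositive of (P → Q) is (¬Q → ¬P); it is logically equivalent to the original.
Here P = 'the algorithm runs in O(n)' and Q = 'it runs in O(n^2)'.

If not (it runs in O(n^2)), then not (the algorithm runs in O(n)).


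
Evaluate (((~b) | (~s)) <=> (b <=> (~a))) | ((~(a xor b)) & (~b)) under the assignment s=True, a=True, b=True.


Substitute s=True, a=True, b=True:
… (earlier sub-steps elided)
~s = False
(~b) | (~s) = False | False = False
~a = False
b <=> (~a) = True <=> False = False
((~b) | (~s)) <=> (b <=> (~a)) = False <=> False = True
a xor b = True xor True = False
~(a xor b) = True
~b = False
(~(a xor b)) & (~b) = True & False = False
(((~b) | (~s)) <=> (b <=> (~a))) | ((~(a xor b)) & (~b)) = True | False = True

True


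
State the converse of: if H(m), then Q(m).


The converse of (P → Q) is (Q → P). It is not in general equivalent to the original.
Here P = 'H(m)' and Q = 'Q(m)'.

If Q(m), then H(m).


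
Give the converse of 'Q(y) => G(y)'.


The converse of (P → Q) is (Q → P). It is not in general equivalent to the original.
Here P = 'Q(y)' and Q = 'G(y)'.

If G(y), then Q(y).


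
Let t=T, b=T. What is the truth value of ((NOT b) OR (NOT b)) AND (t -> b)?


Substitute t=T, b=T:
NOT b = F
NOT b = F
(NOT b) OR (NOT b) = F OR F = F
t -> b = T -> T = T
((NOT b) OR (NOT b)) AND (t -> b) = F AND T = F

F


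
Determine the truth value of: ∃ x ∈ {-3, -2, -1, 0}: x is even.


Evaluate the predicate on each element: -3:F, -2:T, -1:F, 0:T.
Witness x = -2 satisfies the predicate.

T


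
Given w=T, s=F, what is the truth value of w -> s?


Implication is false only when antecedent is true and consequent is false.
Substitute: w=T, s=F.
T -> F evaluates to F.

F


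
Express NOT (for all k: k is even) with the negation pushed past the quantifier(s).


¬(for all x: φ) = there exists x: ¬φ, and ¬(there exists x: φ) = for all x: ¬φ.
Apply to the universal statement.

there exists k: NOT(k is even)


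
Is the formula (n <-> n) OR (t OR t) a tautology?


Build the truth table over {n, t}:
n | t | φ
---------
F | F | T
T | F | T
F | T | T
T | T | T
Every row evaluates to true.

Yes, it is a tautology.


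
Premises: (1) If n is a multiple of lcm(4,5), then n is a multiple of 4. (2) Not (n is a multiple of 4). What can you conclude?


Modus tollens: from (P → Q) and ¬Q, infer ¬P.
Q = 'n is a multiple of 4' is denied; since P → Q, P must also fail.

Not (n is a multiple of lcm(4,5)).


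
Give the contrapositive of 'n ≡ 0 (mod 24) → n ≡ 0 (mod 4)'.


The contrapositive of (P → Q) is (¬Q → ¬P); it is logically equivalent to the original.
Here P = 'n ≡ 0 (mod 24)' and Q = 'n ≡ 0 (mod 4)'.

If not (n ≡ 0 (mod 4)), then not (n ≡ 0 (mod 24)).


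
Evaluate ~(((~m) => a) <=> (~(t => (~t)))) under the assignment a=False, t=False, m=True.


Substitute a=False, t=False, m=True:
~m = False
(~m) => a = False => False = True
~t = True
t => (~t) = False => True = True
~(t => (~t)) = False
((~m) => a) <=> (~(t => (~t))) = True <=> False = False
~(((~m) => a) <=> (~(t => (~t)))) = True

True


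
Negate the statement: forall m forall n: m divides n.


Negation flips each quantifier (∀↔∃) and negates the inner predicate.
¬(forall m forall n: φ) = exists m exists n: ¬φ.

exists m exists n: ~(m divides n)


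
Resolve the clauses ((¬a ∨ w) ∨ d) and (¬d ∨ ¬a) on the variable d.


The clauses contain complementary literals d and ¬d.
Resolution eliminates this pair and disjoins the remaining literals (merging duplicates).

(¬a ∨ w)
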